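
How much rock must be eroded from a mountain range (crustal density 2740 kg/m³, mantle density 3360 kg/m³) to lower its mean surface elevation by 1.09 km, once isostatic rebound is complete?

Net drop Δ = e − u = e − e ρ_c/ρ_m = e (ρ_m − ρ_c)/ρ_m.
e = Δ ρ_m/(ρ_m − ρ_c) = 1.09 km × 3360/620 = 5.91 km.

5.91 km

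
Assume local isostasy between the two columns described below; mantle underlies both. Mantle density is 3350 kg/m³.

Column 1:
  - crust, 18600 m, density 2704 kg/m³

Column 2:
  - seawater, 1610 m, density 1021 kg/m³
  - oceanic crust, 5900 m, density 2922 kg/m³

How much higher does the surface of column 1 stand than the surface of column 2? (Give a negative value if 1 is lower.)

1710 m

For any compensation level in the mantle, the mantle terms cancel and isostasy reduces to e = (Σt_1 − Σt_2) − (Σ(ρt)_1 − Σ(ρt)_2) / ρ_m.
Σt_1 = 18600 m; Σt_2 = 7510 m; Σ(ρt)_1 = 50294400; Σ(ρt)_2 = 18883610 (in m·kg/m³).
e = (18600 − 7510) − (50294400 − 18883610) / 3350 = 1710 m.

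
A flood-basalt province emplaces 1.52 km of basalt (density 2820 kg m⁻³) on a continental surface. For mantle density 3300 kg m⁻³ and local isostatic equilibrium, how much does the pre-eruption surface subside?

1.3 km

Subaerial loading: s = t ρ_load / ρ_m.
s = 1.52 km × 2820/3300 = 1.3 km.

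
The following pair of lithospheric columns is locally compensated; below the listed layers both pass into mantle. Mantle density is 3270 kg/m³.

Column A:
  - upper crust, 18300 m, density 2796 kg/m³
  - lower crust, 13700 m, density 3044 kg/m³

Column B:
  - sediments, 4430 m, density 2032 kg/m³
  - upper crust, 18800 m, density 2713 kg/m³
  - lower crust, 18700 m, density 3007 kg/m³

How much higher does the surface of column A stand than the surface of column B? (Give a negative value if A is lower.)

For any compensation level in the mantle, the mantle terms cancel and isostasy reduces to e = (Σt_A − Σt_B) − (Σ(ρt)_A − Σ(ρt)_B) / ρ_m.
Σt_A = 32000 m; Σt_B = 41930 m; Σ(ρt)_A = 92869600; Σ(ρt)_B = 116237060 (in m·kg/m³).
e = (32000 − 41930) − (92869600 − 116237060) / 3270 = −2780 m.

−2780 m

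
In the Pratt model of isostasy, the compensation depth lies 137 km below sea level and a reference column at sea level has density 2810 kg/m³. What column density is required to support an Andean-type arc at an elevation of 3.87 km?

Pratt balance: ρ_ref D = ρ (D + h).
ρ = ρ_ref D/(D + h) = 2810 × 137 km/(137 km + 3.87 km) = 2730 kg/m³.

2730 kg/m³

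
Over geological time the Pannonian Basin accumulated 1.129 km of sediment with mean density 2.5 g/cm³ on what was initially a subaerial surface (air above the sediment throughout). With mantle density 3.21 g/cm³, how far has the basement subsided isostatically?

Subaerial load: s = t ρ_sed / ρ_m = 1.129 km × 2.5/3.21 = 0.879 km.

0.879 km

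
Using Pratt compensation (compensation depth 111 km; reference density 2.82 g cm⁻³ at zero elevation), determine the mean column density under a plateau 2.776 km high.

Pratt balance: ρ_ref D = ρ (D + h).
ρ = ρ_ref D/(D + h) = 2.82 × 111 km/(111 km + 2.776 km) = 2.75 g cm⁻³.

2.75 g cm⁻³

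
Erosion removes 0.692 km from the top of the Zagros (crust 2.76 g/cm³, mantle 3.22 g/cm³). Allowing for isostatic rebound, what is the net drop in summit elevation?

0.0989 km

Rebound u = e ρ_c/ρ_m = 0.692 km × 2.76/3.22 = 0.5931 km.
Net surface drop = e − u = 0.692 km − 0.5931 km = e (ρ_m − ρ_c)/ρ_m = 0.0989 km.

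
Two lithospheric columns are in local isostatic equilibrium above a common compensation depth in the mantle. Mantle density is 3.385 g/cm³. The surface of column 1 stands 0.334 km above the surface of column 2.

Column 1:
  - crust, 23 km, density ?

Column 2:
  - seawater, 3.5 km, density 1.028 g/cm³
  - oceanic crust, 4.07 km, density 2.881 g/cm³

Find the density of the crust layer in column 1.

Take the compensation level at the base of the deeper column (depth z_c below the surface of column 1) and equate Σ ρ_i t_i down to z_c; mantle fills any gap and the z_c terms cancel.
Column 1: 23×ρ + (z_c − 23)×3.385
Column 2: 0.334×0 + 3.5×1.028 + 4.07×2.881 + (z_c − 0.334 − 7.57)×3.385
The z_c×3.385 term appears on both sides and cancels. Collect the known terms of each column as K = Σ(ρt)_known − 3.385 × (depth of known layers): K_1 = 0 − 3.385×23 = −77.855; K_2 = 15.32367 − 3.385×(0.334 + 7.57) = −11.43137.
Balance: K_1 + 23×ρ = K_2, so ρ = (K_2 − K_1)/23 = 66.4236/23 = 2.89 g/cm³.

2.89 g/cm³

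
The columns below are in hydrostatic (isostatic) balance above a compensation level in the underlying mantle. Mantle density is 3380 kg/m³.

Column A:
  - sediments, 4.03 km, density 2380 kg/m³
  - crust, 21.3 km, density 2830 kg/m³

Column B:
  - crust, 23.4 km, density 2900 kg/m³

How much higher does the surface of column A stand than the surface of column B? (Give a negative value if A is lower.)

For any compensation level in the mantle, the mantle terms cancel and isostasy reduces to e = (Σt_A − Σt_B) − (Σ(ρt)_A − Σ(ρt)_B) / ρ_m.
Σt_A = 25.33 km; Σt_B = 23.4 km; Σ(ρt)_A = 69870.4; Σ(ρt)_B = 67860 (in km·kg/m³).
e = (25.33 − 23.4) − (69870.4 − 67860) / 3380 = 1.34 km.

1.34 km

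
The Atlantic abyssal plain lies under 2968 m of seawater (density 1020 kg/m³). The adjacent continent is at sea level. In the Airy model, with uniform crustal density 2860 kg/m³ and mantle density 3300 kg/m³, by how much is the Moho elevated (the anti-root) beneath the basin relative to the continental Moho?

12400 m

Balancing pressure at the compensation depth: replacing crust with seawater at the top is compensated by replacing crust with mantle at the base: d (ρ_c − ρ_w) = a (ρ_m − ρ_c).
a = d (ρ_c − ρ_w)/(ρ_m − ρ_c) = 2968 m × 1840/440 = 12400 m.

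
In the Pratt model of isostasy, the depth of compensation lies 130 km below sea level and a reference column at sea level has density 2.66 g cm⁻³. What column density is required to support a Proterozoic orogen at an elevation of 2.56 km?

Pratt balance: ρ_ref D = ρ (D + h).
ρ = ρ_ref D/(D + h) = 2.66 × 130 km/(130 km + 2.56 km) = 2.61 g cm⁻³.

2.61 g cm⁻³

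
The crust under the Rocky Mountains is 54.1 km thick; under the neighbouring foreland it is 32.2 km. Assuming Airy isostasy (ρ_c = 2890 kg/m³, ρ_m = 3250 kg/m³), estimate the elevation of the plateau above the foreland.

2.43 km

Excess crust Δ = 54.1 km − 32.2 km = 21.9 km, split between elevation h and root r with h + r = Δ.
Airy balance ρ_c h = (ρ_m − ρ_c) r gives r = h ρ_c/(ρ_m − ρ_c), so h (1 + ρ_c/(ρ_m − ρ_c)) = Δ, i.e. h = Δ (ρ_m − ρ_c)/ρ_m.
h = 21.9 km × 360/3250 = 2.43 km.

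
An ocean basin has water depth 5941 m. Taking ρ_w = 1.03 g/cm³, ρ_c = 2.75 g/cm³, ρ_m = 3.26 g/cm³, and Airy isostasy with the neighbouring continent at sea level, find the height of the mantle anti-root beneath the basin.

For local isostatic compensation: replacing crust with seawater at the top is compensated by replacing crust with mantle at the base: d (ρ_c − ρ_w) = a (ρ_m − ρ_c).
a = d (ρ_c − ρ_w)/(ρ_m − ρ_c) = 5941 m × 1.72/0.51 = 20000 m.

20000 m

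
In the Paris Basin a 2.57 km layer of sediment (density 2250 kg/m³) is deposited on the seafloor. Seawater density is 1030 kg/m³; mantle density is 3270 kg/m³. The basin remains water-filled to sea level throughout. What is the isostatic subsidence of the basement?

Submarine loading: the sediment displaces seawater, and the subsidence is in turn flooded, so s (ρ_m − ρ_w) = t (ρ_sed − ρ_w).
s = 2.57 km × (2250 − 1030) / (3270 − 1030) = 1.4 km.

1.4 km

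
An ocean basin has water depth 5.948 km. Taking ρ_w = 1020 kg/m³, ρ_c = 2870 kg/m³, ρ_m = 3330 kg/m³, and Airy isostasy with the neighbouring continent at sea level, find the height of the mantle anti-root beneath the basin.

23.9 km

Equating mass per unit area of the two columns: replacing crust with seawater at the top is compensated by replacing crust with mantle at the base: d (ρ_c − ρ_w) = a (ρ_m − ρ_c).
a = d (ρ_c − ρ_w)/(ρ_m − ρ_c) = 5.948 km × 1850/460 = 23.9 km.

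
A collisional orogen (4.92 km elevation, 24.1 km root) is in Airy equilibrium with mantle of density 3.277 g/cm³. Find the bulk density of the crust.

ρ_c h = (ρ_m − ρ_c) r → ρ_c (h + r) = ρ_m r → ρ_c = ρ_m r / (h + r).
ρ_c = 3.277 × 24.1 km / (4.92 km + 24.1 km) = 2.72 g/cm³.

2.72 g/cm³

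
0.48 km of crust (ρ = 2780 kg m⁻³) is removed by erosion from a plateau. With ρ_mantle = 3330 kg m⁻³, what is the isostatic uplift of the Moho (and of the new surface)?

0.401 km

Unloading: uplift u = e ρ_c/ρ_m = 0.48 km × 2780/3330 = 0.401 km.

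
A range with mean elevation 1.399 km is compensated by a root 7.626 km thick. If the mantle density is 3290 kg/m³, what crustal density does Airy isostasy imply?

ρ_c h = (ρ_m − ρ_c) r → ρ_c (h + r) = ρ_m r → ρ_c = ρ_m r / (h + r).
ρ_c = 3290 × 7.626 km / (1.399 km + 7.626 km) = 2780 kg/m³.

2780 kg/m³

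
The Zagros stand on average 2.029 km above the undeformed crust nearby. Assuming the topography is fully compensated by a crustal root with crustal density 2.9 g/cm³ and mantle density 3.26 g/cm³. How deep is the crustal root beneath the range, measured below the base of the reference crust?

16.3 km

For local isostatic compensation: the weight of the topography is balanced by the buoyancy of the root, ρ_c h = (ρ_m − ρ_c) r.
r = h · ρ_c / (ρ_m − ρ_c) = 2.029 km × 2.9 / (3.26 − 2.9) = 16.3 km.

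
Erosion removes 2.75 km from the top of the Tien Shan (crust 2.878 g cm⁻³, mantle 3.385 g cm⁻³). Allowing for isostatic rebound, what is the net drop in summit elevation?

Rebound u = e ρ_c/ρ_m = 2.75 km × 2.878/3.385 = 2.338 km.
Net surface drop = e − u = 2.75 km − 2.338 km = e (ρ_m − ρ_c)/ρ_m = 0.412 km.

0.412 km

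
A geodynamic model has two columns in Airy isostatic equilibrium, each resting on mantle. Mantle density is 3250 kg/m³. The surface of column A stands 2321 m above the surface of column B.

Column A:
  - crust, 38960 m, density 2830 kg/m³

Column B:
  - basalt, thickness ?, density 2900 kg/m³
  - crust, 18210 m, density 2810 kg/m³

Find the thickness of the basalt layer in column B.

Take the compensation level at the base of the deeper column (depth z_c below the surface of column A) and equate Σ ρ_i t_i down to z_c; mantle fills any gap and the z_c terms cancel.
Column A: 38960×2830 + (z_c − 38960)×3250
Column B: 2321×0 + x×2900 + 18210×2810 + (z_c − 2321 − 18210 − x)×3250
The z_c×3250 term appears on both sides and cancels. Collect the known terms of each column as K = Σ(ρt)_known − 3250 × (depth of known layers): K_A = 110256800 − 3250×38960 = −16363200; K_B = 51170100 − 3250×(2321 + 18210) = −15555650.
Balance: K_A = K_B − x×(3250 − 2900), so x = (K_B − K_A)/(3250 − 2900) = 807550/350 = 2310 m.

2310 m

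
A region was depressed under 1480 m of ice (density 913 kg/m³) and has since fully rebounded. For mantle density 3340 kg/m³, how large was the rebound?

405 m

Removing the load lets mantle flow back in; uplift u satisfies ρ_ice t = ρ_m u.
u = t ρ_ice/ρ_m = 1480 m × 913/3340 = 405 m.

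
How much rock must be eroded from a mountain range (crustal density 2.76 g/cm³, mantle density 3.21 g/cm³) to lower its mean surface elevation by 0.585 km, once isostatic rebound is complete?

Net drop Δ = e − u = e − e ρ_c/ρ_m = e (ρ_m − ρ_c)/ρ_m.
e = Δ ρ_m/(ρ_m − ρ_c) = 0.585 km × 3.21/0.45 = 4.17 km.

4.17 km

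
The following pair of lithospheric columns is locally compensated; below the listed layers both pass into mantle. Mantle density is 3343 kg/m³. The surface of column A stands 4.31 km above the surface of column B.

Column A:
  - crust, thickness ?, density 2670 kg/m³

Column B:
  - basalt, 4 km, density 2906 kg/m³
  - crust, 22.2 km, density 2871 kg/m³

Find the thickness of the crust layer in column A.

39.6 km

Take the compensation level at the base of the deeper column (depth z_c below the surface of column A) and equate Σ ρ_i t_i down to z_c; mantle fills any gap and the z_c terms cancel.
Column A: x×2670 + (z_c − 0 − x)×3343
Column B: 4.31×0 + 4×2906 + 22.2×2871 + (z_c − 4.31 − 26.2)×3343
The z_c×3343 term appears on both sides and cancels. Collect the known terms of each column as K = Σ(ρt)_known − 3343 × (depth of known layers): K_A = 0 − 3343×0 = 0; K_B = 75360.2 − 3343×(4.31 + 26.2) = −26634.73.
Balance: K_A − x×(3343 − 2670) = K_B, so x = (K_A − K_B)/(3343 − 2670) = 26634.7/673 = 39.6 km.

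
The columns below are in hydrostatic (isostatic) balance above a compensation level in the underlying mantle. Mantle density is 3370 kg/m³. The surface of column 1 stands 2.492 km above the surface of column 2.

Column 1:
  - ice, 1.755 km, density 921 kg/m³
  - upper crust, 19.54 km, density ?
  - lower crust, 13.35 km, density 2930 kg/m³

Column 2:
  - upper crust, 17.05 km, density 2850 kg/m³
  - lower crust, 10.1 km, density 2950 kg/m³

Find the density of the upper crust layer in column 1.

Take the compensation level at the base of the deeper column (depth z_c below the surface of column 1) and equate Σ ρ_i t_i down to z_c; mantle fills any gap and the z_c terms cancel.
Column 1: 1.755×921 + 19.54×ρ + 13.35×2930 + (z_c − 34.645)×3370
Column 2: 2.492×0 + 17.05×2850 + 10.1×2950 + (z_c − 2.492 − 27.15)×3370
The z_c×3370 term appears on both sides and cancels. Collect the known terms of each column as K = Σ(ρt)_known − 3370 × (depth of known layers): K_1 = 40731.855 − 3370×34.645 = −76021.795; K_2 = 78387.5 − 3370×(2.492 + 27.15) = −21506.04.
Balance: K_1 + 19.54×ρ = K_2, so ρ = (K_2 − K_1)/19.54 = 54515.8/19.54 = 2790 kg/m³.

2790 kg/m³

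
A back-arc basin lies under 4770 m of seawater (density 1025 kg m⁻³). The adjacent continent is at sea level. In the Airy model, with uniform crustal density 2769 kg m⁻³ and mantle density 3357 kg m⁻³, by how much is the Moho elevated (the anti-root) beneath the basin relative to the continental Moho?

14100 m

By Archimedes' principle applied to the lithosphere: replacing crust with seawater at the top is compensated by replacing crust with mantle at the base: d (ρ_c − ρ_w) = a (ρ_m − ρ_c).
a = d (ρ_c − ρ_w)/(ρ_m − ρ_c) = 4770 m × 1744/588 = 14100 m.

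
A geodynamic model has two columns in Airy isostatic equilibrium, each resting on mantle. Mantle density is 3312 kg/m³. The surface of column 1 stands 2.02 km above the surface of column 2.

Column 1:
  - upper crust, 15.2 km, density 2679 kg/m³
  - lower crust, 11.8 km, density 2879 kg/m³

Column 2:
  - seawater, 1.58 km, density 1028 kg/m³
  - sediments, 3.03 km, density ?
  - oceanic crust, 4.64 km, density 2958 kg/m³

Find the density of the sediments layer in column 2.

2390 kg/m³

Take the compensation level at the base of the deeper column (depth z_c below the surface of column 1) and equate Σ ρ_i t_i down to z_c; mantle fills any gap and the z_c terms cancel.
Column 1: 15.2×2679 + 11.8×2879 + (z_c − 27)×3312
Column 2: 2.02×0 + 1.58×1028 + 3.03×ρ + 4.64×2958 + (z_c − 2.02 − 9.25)×3312
The z_c×3312 term appears on both sides and cancels. Collect the known terms of each column as K = Σ(ρt)_known − 3312 × (depth of known layers): K_1 = 74693 − 3312×27 = −14731; K_2 = 15349.36 − 3312×(2.02 + 9.25) = −21976.88.
Balance: K_1 = K_2 + 3.03×ρ, so ρ = (K_1 − K_2)/3.03 = 7245.88/3.03 = 2390 kg/m³.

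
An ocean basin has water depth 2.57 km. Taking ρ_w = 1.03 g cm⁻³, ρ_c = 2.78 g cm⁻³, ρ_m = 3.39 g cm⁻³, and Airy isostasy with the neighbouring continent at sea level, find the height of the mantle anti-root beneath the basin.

Isostatic balance requires: replacing crust with seawater at the top is compensated by replacing crust with mantle at the base: d (ρ_c − ρ_w) = a (ρ_m − ρ_c).
a = d (ρ_c − ρ_w)/(ρ_m − ρ_c) = 2.57 km × 1.75/0.61 = 7.37 km.

7.37 km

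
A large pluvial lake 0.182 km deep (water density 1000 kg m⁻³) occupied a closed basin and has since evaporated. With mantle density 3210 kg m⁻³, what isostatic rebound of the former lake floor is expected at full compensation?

u = d ρ_w/ρ_m = 0.182 km × 1000/3210 = 0.0567 km.

0.0567 km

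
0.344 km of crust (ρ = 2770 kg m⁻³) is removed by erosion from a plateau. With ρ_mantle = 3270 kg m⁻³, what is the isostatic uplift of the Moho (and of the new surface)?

Unloading: uplift u = e ρ_c/ρ_m = 0.344 km × 2770/3270 = 0.291 km.

0.291 km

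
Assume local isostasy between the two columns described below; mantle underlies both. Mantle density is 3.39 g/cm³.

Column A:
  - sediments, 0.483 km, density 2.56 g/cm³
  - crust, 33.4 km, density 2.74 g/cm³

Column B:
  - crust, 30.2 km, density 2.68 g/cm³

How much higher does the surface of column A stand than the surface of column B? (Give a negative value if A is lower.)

For any compensation level in the mantle, the mantle terms cancel and isostasy reduces to e = (Σt_A − Σt_B) − (Σ(ρt)_A − Σ(ρt)_B) / ρ_m.
Σt_A = 33.883 km; Σt_B = 30.2 km; Σ(ρt)_A = 92.75248; Σ(ρt)_B = 80.936 (in km·g/cm³).
e = (33.883 − 30.2) − (92.75248 − 80.936) / 3.39 = 0.197 km.

0.197 km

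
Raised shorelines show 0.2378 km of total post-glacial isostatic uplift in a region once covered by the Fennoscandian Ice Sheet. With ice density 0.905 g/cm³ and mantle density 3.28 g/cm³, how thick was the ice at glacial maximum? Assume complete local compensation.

0.862 km

u = t ρ_ice/ρ_m → t = u ρ_m/ρ_ice = 0.2378 km × 3.28/0.905 = 0.862 km.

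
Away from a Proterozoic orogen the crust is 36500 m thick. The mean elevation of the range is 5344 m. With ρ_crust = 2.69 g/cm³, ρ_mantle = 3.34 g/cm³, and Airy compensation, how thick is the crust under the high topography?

Root depth r = h ρ_c / (ρ_m − ρ_c) = 5344 m × 2.69 / 0.65 = 22120 m.
Total thickness = T + h + r = 36500 m + 5344 m + 22120 m = 64000 m.

64000 m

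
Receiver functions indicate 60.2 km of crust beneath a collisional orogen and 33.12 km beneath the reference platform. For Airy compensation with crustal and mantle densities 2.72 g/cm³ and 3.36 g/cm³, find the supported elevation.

Excess crust Δ = 60.2 km − 33.12 km = 27.08 km, split between elevation h and root r with h + r = Δ.
Airy balance ρ_c h = (ρ_m − ρ_c) r gives r = h ρ_c/(ρ_m − ρ_c), so h (1 + ρ_c/(ρ_m − ρ_c)) = Δ, i.e. h = Δ (ρ_m − ρ_c)/ρ_m.
h = 27.08 km × 0.64/3.36 = 5.16 km.

5.16 km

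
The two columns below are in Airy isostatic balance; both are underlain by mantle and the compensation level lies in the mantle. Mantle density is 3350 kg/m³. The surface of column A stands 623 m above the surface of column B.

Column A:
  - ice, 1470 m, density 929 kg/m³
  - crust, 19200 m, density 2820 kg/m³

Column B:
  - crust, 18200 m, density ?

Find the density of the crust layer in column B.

Take the compensation level at the base of the deeper column (depth z_c below the surface of column A) and equate Σ ρ_i t_i down to z_c; mantle fills any gap and the z_c terms cancel.
Column A: 1470×929 + 19200×2820 + (z_c − 20670)×3350
Column B: 623×0 + 18200×ρ + (z_c − 623 − 18200)×3350
The z_c×3350 term appears on both sides and cancels. Collect the known terms of each column as K = Σ(ρt)_known − 3350 × (depth of known layers): K_A = 55509630 − 3350×20670 = −13734870; K_B = 0 − 3350×(623 + 18200) = −63057050.
Balance: K_A = K_B + 18200×ρ, so ρ = (K_A − K_B)/18200 = 49322200/18200 = 2710 kg/m³.

2710 kg/m³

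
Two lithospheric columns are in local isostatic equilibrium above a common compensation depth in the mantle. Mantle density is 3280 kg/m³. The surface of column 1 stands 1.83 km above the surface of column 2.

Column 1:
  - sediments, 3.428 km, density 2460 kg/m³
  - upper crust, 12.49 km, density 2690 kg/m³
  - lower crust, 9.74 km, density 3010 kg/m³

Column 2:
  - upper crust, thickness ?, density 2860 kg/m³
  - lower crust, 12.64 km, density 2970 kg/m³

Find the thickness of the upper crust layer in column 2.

6.88 km

Take the compensation level at the base of the deeper column (depth z_c below the surface of column 1) and equate Σ ρ_i t_i down to z_c; mantle fills any gap and the z_c terms cancel.
Column 1: 3.428×2460 + 12.49×2690 + 9.74×3010 + (z_c − 25.658)×3280
Column 2: 1.83×0 + x×2860 + 12.64×2970 + (z_c − 1.83 − 12.64 − x)×3280
The z_c×3280 term appears on both sides and cancels. Collect the known terms of each column as K = Σ(ρt)_known − 3280 × (depth of known layers): K_1 = 71348.38 − 3280×25.658 = −12809.86; K_2 = 37540.8 − 3280×(1.83 + 12.64) = −9920.8.
Balance: K_1 = K_2 − x×(3280 − 2860), so x = (K_2 − K_1)/(3280 − 2860) = 2889.06/420 = 6.88 km.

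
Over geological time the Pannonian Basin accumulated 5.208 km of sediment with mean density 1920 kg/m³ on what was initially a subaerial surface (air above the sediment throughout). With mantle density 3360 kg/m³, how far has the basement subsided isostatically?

2.98 km

Subaerial load: s = t ρ_sed / ρ_m = 5.208 km × 1920/3360 = 2.98 km.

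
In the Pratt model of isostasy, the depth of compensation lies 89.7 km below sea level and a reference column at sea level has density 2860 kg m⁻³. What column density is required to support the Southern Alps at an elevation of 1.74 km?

Pratt balance: ρ_ref D = ρ (D + h).
ρ = ρ_ref D/(D + h) = 2860 × 89.7 km/(89.7 km + 1.74 km) = 2810 kg m⁻³.

2810 kg m⁻³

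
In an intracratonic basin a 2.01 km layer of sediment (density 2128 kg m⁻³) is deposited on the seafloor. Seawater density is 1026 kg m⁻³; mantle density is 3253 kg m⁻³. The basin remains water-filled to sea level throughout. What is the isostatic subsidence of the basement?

Submarine loading: the sediment displaces seawater, and the subsidence is in turn flooded, so s (ρ_m − ρ_w) = t (ρ_sed − ρ_w).
s = 2.01 km × (2128 − 1026) / (3253 − 1026) = 0.995 km.

0.995 km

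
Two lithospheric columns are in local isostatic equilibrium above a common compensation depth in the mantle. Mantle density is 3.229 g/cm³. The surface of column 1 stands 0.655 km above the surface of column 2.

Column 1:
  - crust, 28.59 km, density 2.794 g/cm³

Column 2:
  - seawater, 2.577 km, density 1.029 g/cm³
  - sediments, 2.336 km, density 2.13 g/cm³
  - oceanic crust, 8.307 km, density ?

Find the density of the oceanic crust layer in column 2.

Take the compensation level at the base of the deeper column (depth z_c below the surface of column 1) and equate Σ ρ_i t_i down to z_c; mantle fills any gap and the z_c terms cancel.
Column 1: 28.59×2.794 + (z_c − 28.59)×3.229
Column 2: 0.655×0 + 2.577×1.029 + 2.336×2.13 + 8.307×ρ + (z_c − 0.655 − 13.22)×3.229
The z_c×3.229 term appears on both sides and cancels. Collect the known terms of each column as K = Σ(ρt)_known − 3.229 × (depth of known layers): K_1 = 79.88046 − 3.229×28.59 = −12.43665; K_2 = 7.627413 − 3.229×(0.655 + 13.22) = −37.174962.
Balance: K_1 = K_2 + 8.307×ρ, so ρ = (K_1 − K_2)/8.307 = 24.7383/8.307 = 2.98 g/cm³.

2.98 g/cm³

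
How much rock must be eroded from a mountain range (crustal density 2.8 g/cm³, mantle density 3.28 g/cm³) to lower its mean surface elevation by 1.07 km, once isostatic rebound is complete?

7.31 km

Net drop Δ = e − u = e − e ρ_c/ρ_m = e (ρ_m − ρ_c)/ρ_m.
e = Δ ρ_m/(ρ_m − ρ_c) = 1.07 km × 3.28/0.48 = 7.31 km.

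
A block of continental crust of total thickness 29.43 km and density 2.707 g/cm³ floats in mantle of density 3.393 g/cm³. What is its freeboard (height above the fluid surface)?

Floating equilibrium: submerged depth d = t ρ_obj/ρ_fluid = 29.43 km × 2.707/3.393 = 23.48 km.
Freeboard = t − d = 29.43 km − 23.48 km = 5.95 km.

5.95 km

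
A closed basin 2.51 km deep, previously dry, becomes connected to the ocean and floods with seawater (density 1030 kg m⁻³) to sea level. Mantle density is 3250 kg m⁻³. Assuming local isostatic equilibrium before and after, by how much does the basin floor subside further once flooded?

After flooding the water column is d + s deep. Its weight must equal the weight of mantle displaced by the extra subsidence s: (d + s) ρ_w = s ρ_m.
s = d ρ_w / (ρ_m − ρ_w) = 2.51 km × 1030/(3250 − 1030) = 1.16 km.

1.16 km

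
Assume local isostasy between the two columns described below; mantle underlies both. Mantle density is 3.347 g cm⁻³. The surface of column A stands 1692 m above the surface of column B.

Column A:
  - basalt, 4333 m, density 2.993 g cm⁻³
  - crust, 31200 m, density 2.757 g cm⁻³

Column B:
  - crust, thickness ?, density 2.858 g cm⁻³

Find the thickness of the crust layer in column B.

Take the compensation level at the base of the deeper column (depth z_c below the surface of column A) and equate Σ ρ_i t_i down to z_c; mantle fills any gap and the z_c terms cancel.
Column A: 4333×2.993 + 31200×2.757 + (z_c − 35533)×3.347
Column B: 1692×0 + x×2.858 + (z_c − 1692 − 0 − x)×3.347
The z_c×3.347 term appears on both sides and cancels. Collect the known terms of each column as K = Σ(ρt)_known − 3.347 × (depth of known layers): K_A = 98987.069 − 3.347×35533 = −19941.882; K_B = 0 − 3.347×(1692 + 0) = −5663.124.
Balance: K_A = K_B − x×(3.347 − 2.858), so x = (K_B − K_A)/(3.347 − 2.858) = 14278.8/0.489 = 29200 m.

29200 m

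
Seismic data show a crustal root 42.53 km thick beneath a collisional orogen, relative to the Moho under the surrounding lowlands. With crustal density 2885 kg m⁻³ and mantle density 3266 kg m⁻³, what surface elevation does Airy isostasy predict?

Balancing pressure at the compensation depth: ρ_c h = (ρ_m − ρ_c) r.
h = r (ρ_m − ρ_c) / ρ_c = 42.53 km × (3266 − 2885) / 2885 = 5.62 km.

5.62 km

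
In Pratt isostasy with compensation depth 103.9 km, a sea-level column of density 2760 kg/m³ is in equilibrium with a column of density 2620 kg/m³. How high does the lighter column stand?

ρ_ref D = ρ (D + h) → h = D (ρ_ref − ρ)/ρ.
h = 103.9 km × (2760 − 2620)/2620 = 5.55 km.

5.55 km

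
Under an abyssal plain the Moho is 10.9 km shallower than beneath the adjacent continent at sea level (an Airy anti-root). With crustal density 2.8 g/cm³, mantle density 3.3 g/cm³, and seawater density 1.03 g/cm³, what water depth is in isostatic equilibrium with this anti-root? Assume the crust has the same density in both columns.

Replacing a thickness d of crust by seawater at the top must be balanced by replacing crust with mantle at the base: d (ρ_c − ρ_w) = a (ρ_m − ρ_c).
d = a (ρ_m − ρ_c)/(ρ_c − ρ_w) = 10.9 km × 0.5/1.77 = 3.08 km.

3.08 km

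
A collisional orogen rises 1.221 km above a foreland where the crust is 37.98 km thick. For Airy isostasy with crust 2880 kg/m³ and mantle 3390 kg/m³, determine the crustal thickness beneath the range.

46.1 km

Root depth r = h ρ_c / (ρ_m − ρ_c) = 1.221 km × 2880 / 510 = 6.895 km.
Total thickness = T + h + r = 37.98 km + 1.221 km + 6.895 km = 46.1 km.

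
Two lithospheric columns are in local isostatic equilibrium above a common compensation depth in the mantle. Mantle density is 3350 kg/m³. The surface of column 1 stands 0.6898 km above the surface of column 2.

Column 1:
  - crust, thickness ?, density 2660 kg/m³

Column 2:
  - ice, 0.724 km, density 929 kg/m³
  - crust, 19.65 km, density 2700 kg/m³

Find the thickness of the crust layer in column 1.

Take the compensation level at the base of the deeper column (depth z_c below the surface of column 1) and equate Σ ρ_i t_i down to z_c; mantle fills any gap and the z_c terms cancel.
Column 1: x×2660 + (z_c − 0 − x)×3350
Column 2: 0.6898×0 + 0.724×929 + 19.65×2700 + (z_c − 0.6898 − 20.374)×3350
The z_c×3350 term appears on both sides and cancels. Collect the known terms of each column as K = Σ(ρt)_known − 3350 × (depth of known layers): K_1 = 0 − 3350×0 = 0; K_2 = 53727.596 − 3350×(0.6898 + 20.374) = −16836.134.
Balance: K_1 − x×(3350 − 2660) = K_2, so x = (K_1 − K_2)/(3350 − 2660) = 16836.1/690 = 24.4 km.

24.4 km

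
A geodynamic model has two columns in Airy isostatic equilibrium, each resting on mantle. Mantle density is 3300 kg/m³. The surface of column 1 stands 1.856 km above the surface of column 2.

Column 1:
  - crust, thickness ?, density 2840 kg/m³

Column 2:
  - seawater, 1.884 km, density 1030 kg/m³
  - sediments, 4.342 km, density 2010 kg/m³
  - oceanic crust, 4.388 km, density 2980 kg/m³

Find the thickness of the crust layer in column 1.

37.8 km

Take the compensation level at the base of the deeper column (depth z_c below the surface of column 1) and equate Σ ρ_i t_i down to z_c; mantle fills any gap and the z_c terms cancel.
Column 1: x×2840 + (z_c − 0 − x)×3300
Column 2: 1.856×0 + 1.884×1030 + 4.342×2010 + 4.388×2980 + (z_c − 1.856 − 10.614)×3300
The z_c×3300 term appears on both sides and cancels. Collect the known terms of each column as K = Σ(ρt)_known − 3300 × (depth of known layers): K_1 = 0 − 3300×0 = 0; K_2 = 23744.18 − 3300×(1.856 + 10.614) = −17406.82.
Balance: K_1 − x×(3300 − 2840) = K_2, so x = (K_1 − K_2)/(3300 − 2840) = 17406.8/460 = 37.8 km.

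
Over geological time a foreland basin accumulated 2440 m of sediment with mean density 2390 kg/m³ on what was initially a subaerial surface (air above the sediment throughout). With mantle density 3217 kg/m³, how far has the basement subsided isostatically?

Subaerial load: s = t ρ_sed / ρ_m = 2440 m × 2390/3217 = 1810 m.

1810 m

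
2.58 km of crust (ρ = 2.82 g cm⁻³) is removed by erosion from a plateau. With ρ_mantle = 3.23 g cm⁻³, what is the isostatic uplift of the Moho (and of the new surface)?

2.25 km

Unloading: uplift u = e ρ_c/ρ_m = 2.58 km × 2.82/3.23 = 2.25 km.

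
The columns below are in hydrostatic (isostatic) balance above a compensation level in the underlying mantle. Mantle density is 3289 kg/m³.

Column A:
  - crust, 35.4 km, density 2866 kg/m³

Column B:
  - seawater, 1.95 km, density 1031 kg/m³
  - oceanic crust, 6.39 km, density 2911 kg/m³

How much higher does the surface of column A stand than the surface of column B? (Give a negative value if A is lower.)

2.48 km

For any compensation level in the mantle, the mantle terms cancel and isostasy reduces to e = (Σt_A − Σt_B) − (Σ(ρt)_A − Σ(ρt)_B) / ρ_m.
Σt_A = 35.4 km; Σt_B = 8.34 km; Σ(ρt)_A = 101456.4; Σ(ρt)_B = 20611.74 (in km·kg/m³).
e = (35.4 − 8.34) − (101456.4 − 20611.74) / 3289 = 2.48 km.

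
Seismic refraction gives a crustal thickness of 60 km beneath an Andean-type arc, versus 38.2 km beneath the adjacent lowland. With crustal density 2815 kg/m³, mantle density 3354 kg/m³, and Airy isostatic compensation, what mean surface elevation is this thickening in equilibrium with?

3.5 km

Excess crust Δ = 60 km − 38.2 km = 21.8 km, split between elevation h and root r with h + r = Δ.
Airy balance ρ_c h = (ρ_m − ρ_c) r gives r = h ρ_c/(ρ_m − ρ_c), so h (1 + ρ_c/(ρ_m − ρ_c)) = Δ, i.e. h = Δ (ρ_m − ρ_c)/ρ_m.
h = 21.8 km × 539/3354 = 3.5 km.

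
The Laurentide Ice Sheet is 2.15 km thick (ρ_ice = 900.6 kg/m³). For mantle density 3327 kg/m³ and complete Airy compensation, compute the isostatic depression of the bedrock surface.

Isostatic balance requires: the ice load ρ_ice t is balanced by mantle displaced below, ρ_m s.
s = t ρ_ice / ρ_m = 2.15 km × 900.6/3327 = 0.582 km.

0.582 km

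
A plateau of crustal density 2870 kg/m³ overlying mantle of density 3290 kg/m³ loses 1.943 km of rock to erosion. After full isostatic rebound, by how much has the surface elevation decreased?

Rebound u = e ρ_c/ρ_m = 1.943 km × 2870/3290 = 1.695 km.
Net surface drop = e − u = 1.943 km − 1.695 km = e (ρ_m − ρ_c)/ρ_m = 0.248 km.

0.248 km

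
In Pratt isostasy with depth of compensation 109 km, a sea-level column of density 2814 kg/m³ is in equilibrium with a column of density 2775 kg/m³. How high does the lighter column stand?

1.53 km

ρ_ref D = ρ (D + h) → h = D (ρ_ref − ρ)/ρ.
h = 109 km × (2814 − 2775)/2775 = 1.53 km.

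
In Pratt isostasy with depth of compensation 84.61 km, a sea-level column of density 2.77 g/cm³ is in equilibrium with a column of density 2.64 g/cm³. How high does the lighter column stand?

4.17 km

ρ_ref D = ρ (D + h) → h = D (ρ_ref − ρ)/ρ.
h = 84.61 km × (2.77 − 2.64)/2.64 = 4.17 km.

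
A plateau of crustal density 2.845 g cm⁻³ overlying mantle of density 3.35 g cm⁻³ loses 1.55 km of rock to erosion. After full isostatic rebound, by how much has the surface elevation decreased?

Rebound u = e ρ_c/ρ_m = 1.55 km × 2.845/3.35 = 1.316 km.
Net surface drop = e − u = 1.55 km − 1.316 km = e (ρ_m − ρ_c)/ρ_m = 0.234 km.

0.234 km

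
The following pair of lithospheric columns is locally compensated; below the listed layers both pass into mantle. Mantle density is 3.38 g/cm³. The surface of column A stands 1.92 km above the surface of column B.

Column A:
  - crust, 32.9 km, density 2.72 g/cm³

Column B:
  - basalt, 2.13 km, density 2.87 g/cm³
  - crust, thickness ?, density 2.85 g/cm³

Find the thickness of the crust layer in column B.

Take the compensation level at the base of the deeper column (depth z_c below the surface of column A) and equate Σ ρ_i t_i down to z_c; mantle fills any gap and the z_c terms cancel.
Column A: 32.9×2.72 + (z_c − 32.9)×3.38
Column B: 1.92×0 + 2.13×2.87 + x×2.85 + (z_c − 1.92 − 2.13 − x)×3.38
The z_c×3.38 term appears on both sides and cancels. Collect the known terms of each column as K = Σ(ρt)_known − 3.38 × (depth of known layers): K_A = 89.488 − 3.38×32.9 = −21.714; K_B = 6.1131 − 3.38×(1.92 + 2.13) = −7.5759.
Balance: K_A = K_B − x×(3.38 − 2.85), so x = (K_B − K_A)/(3.38 − 2.85) = 14.1381/0.53 = 26.7 km.

26.7 km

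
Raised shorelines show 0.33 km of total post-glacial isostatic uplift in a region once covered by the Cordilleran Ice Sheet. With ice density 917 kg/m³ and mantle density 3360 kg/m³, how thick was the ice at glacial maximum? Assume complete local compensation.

1.21 km

u = t ρ_ice/ρ_m → t = u ρ_m/ρ_ice = 0.33 km × 3360/917 = 1.21 km.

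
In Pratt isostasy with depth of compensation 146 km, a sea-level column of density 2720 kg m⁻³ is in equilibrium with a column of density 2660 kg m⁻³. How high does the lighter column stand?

3.29 km

ρ_ref D = ρ (D + h) → h = D (ρ_ref − ρ)/ρ.
h = 146 km × (2720 − 2660)/2660 = 3.29 km.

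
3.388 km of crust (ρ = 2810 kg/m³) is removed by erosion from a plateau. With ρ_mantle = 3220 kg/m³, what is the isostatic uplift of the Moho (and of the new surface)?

Unloading: uplift u = e ρ_c/ρ_m = 3.388 km × 2810/3220 = 2.96 km.

2.96 km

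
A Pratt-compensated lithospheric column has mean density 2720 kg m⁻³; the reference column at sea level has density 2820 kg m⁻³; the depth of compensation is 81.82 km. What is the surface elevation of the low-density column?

3.01 km

ρ_ref D = ρ (D + h) → h = D (ρ_ref − ρ)/ρ.
h = 81.82 km × (2820 − 2720)/2720 = 3.01 km.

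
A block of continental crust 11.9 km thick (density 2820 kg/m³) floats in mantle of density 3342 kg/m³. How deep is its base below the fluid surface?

10 km

Draft d = t ρ_obj/ρ_fluid = 11.9 km × 2820/3342 = 10 km.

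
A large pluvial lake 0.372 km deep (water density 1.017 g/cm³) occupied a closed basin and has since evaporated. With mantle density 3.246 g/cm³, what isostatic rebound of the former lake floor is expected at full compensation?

0.117 km

u = d ρ_w/ρ_m = 0.372 km × 1.017/3.246 = 0.117 km.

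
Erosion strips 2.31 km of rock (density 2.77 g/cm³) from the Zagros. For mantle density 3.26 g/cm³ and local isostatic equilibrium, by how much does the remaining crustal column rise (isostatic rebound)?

1.96 km

Unloading: uplift u = e ρ_c/ρ_m = 2.31 km × 2.77/3.26 = 1.96 km.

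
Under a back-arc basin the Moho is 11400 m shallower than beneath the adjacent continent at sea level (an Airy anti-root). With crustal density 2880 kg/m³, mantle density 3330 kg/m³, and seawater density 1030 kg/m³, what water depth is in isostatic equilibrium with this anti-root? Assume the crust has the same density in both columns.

Replacing a thickness d of crust by seawater at the top must be balanced by replacing crust with mantle at the base: d (ρ_c − ρ_w) = a (ρ_m − ρ_c).
d = a (ρ_m − ρ_c)/(ρ_c − ρ_w) = 11400 m × 450/1850 = 2770 m.

2770 m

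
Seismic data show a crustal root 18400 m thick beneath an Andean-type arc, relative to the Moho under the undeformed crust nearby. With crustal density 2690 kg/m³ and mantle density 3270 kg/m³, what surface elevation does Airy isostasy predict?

3970 m

By Archimedes' principle applied to the lithosphere: ρ_c h = (ρ_m − ρ_c) r.
h = r (ρ_m − ρ_c) / ρ_c = 18400 m × (3270 − 2690) / 2690 = 3970 m.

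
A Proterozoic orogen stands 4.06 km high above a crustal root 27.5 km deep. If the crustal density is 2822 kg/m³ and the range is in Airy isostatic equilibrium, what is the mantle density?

3240 kg/m³

Airy balance: ρ_c h = (ρ_m − ρ_c) r → ρ_m = ρ_c (1 + h/r).
ρ_m = 2822 × (1 + 4.06 km/27.5 km) = 3240 kg/m³.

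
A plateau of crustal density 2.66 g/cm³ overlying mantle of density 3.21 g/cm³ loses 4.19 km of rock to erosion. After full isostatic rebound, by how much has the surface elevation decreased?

Rebound u = e ρ_c/ρ_m = 4.19 km × 2.66/3.21 = 3.472 km.
Net surface drop = e − u = 4.19 km − 3.472 km = e (ρ_m − ρ_c)/ρ_m = 0.718 km.

0.718 km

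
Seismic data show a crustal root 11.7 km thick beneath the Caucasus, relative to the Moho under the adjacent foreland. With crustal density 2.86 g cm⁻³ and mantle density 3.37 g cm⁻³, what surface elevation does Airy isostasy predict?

Equating mass per unit area of the two columns: ρ_c h = (ρ_m − ρ_c) r.
h = r (ρ_m − ρ_c) / ρ_c = 11.7 km × (3.37 − 2.86) / 2.86 = 2.09 km.

2.09 km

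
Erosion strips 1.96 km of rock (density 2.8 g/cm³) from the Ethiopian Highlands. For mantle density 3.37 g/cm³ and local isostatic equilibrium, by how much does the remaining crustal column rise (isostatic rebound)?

Unloading: uplift u = e ρ_c/ρ_m = 1.96 km × 2.8/3.37 = 1.63 km.

1.63 km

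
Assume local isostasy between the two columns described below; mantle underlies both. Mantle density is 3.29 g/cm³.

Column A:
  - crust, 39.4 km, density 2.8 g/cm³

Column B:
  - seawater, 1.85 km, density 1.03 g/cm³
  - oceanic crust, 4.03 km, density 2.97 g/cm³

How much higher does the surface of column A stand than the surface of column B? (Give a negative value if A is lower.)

4.21 km

For any compensation level in the mantle, the mantle terms cancel and isostasy reduces to e = (Σt_A − Σt_B) − (Σ(ρt)_A − Σ(ρt)_B) / ρ_m.
Σt_A = 39.4 km; Σt_B = 5.88 km; Σ(ρt)_A = 110.32; Σ(ρt)_B = 13.8746 (in km·g/cm³).
e = (39.4 − 5.88) − (110.32 − 13.8746) / 3.29 = 4.21 km.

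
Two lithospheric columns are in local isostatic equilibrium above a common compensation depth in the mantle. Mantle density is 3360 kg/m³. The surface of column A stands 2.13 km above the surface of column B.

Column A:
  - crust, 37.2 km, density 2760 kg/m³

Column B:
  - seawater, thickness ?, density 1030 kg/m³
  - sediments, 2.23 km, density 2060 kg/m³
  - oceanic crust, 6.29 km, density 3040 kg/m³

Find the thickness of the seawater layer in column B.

4.4 km

Take the compensation level at the base of the deeper column (depth z_c below the surface of column A) and equate Σ ρ_i t_i down to z_c; mantle fills any gap and the z_c terms cancel.
Column A: 37.2×2760 + (z_c − 37.2)×3360
Column B: 2.13×0 + x×1030 + 2.23×2060 + 6.29×3040 + (z_c − 2.13 − 8.52 − x)×3360
The z_c×3360 term appears on both sides and cancels. Collect the known terms of each column as K = Σ(ρt)_known − 3360 × (depth of known layers): K_A = 102672 − 3360×37.2 = −22320; K_B = 23715.4 − 3360×(2.13 + 8.52) = −12068.6.
Balance: K_A = K_B − x×(3360 − 1030), so x = (K_B − K_A)/(3360 − 1030) = 10251.4/2330 = 4.4 km.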